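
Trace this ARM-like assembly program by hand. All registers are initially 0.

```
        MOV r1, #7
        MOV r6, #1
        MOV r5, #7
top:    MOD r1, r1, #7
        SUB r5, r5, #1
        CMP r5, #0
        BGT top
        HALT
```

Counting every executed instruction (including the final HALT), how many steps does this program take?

MOV r1, #7 → r1=7
MOV r6, #1 → r6=1
MOV r5, #7 → r5=7
MOD r1, r1, #7 → r1=7%7=0
SUB r5, r5, #1 → r5=7-1=6
CMP r5, #0  (cmp 6,0)
BGT top: taken
MOD r1, r1, #7 → r1=0%7=0
SUB r5, r5, #1 → r5=6-1=5
CMP r5, #0  (cmp 5,0)
BGT top: taken
MOD r1, r1, #7 → r1=0%7=0
SUB r5, r5, #1 → r5=5-1=4
CMP r5, #0  (cmp 4,0)
BGT top: taken
MOD r1, r1, #7 → r1=0%7=0
SUB r5, r5, #1 → r5=4-1=3
CMP r5, #0  (cmp 3,0)
BGT top: taken
MOD r1, r1, #7 → r1=0%7=0
SUB r5, r5, #1 → r5=3-1=2
CMP r5, #0  (cmp 2,0)
BGT top: taken
MOD r1, r1, #7 → r1=0%7=0
SUB r5, r5, #1 → r5=2-1=1
CMP r5, #0  (cmp 1,0)
BGT top: taken
MOD r1, r1, #7 → r1=0%7=0
SUB r5, r5, #1 → r5=1-1=0
CMP r5, #0  (cmp 0,0)
BGT top: not taken
halt.
Total executed instructions: 32.

32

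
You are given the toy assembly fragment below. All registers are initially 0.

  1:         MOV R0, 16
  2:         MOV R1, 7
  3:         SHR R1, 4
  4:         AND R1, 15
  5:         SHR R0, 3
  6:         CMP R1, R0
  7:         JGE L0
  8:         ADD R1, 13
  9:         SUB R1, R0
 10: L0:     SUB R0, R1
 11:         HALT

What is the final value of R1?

11

MOV R0, 16 → R0=16
MOV R1, 7 → R1=7
SHR R1, 4 → R1=7>>4=0
AND R1, 15 → R1=0&15=0
SHR R0, 3 → R0=16>>3=2
CMP R1, R0  (cmp 0,2)
JGE L0: not taken
ADD R1, 13 → R1=0+13=13
SUB R1, R0 → R1=13-2=11
SUB R0, R1 → R0=2-11=-9
halt.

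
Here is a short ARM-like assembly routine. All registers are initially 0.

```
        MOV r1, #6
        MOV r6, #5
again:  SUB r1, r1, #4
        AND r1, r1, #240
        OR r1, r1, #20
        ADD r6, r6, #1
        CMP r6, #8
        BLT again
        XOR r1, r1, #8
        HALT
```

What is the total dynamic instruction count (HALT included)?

r1=6
r6=5
r1=6-4=2
r1=2&240=0
r1=0|20=20
r6=5+1=6
CMP r6, #8  (cmp 6,8)
BLT again: taken
r1=20-4=16
r1=16&240=16
r1=16|20=20
r6=6+1=7
CMP r6, #8  (cmp 7,8)
BLT again: taken
r1=20-4=16
r1=16&240=16
r1=16|20=20
r6=7+1=8
CMP r6, #8  (cmp 8,8)
BLT again: not taken
r1=20^8=28
halt.
Total executed instructions: 22.

22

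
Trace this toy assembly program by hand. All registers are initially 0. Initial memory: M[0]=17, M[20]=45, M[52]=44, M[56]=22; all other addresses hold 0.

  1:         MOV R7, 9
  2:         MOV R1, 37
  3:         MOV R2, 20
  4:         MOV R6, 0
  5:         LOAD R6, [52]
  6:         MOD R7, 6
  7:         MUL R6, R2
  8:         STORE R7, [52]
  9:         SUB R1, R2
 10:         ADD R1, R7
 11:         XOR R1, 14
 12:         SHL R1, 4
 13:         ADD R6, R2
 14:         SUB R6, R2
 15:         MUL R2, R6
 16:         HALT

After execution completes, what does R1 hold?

416

MOV R7, 9 → R7=9
MOV R1, 37 → R1=37
MOV R2, 20 → R2=20
MOV R6, 0 → R6=0
LOAD R6, [52] → R6=M[52]=44
MOD R7, 6 → R7=9%6=3
MUL R6, R2 → R6=44*20=880
STORE R7, [52] → M[52]=3
SUB R1, R2 → R1=37-20=17
ADD R1, R7 → R1=17+3=20
XOR R1, 14 → R1=20^14=26
SHL R1, 4 → R1=26<<4=416
ADD R6, R2 → R6=880+20=900
SUB R6, R2 → R6=900-20=880
MUL R2, R6 → R2=20*880=17600
halt.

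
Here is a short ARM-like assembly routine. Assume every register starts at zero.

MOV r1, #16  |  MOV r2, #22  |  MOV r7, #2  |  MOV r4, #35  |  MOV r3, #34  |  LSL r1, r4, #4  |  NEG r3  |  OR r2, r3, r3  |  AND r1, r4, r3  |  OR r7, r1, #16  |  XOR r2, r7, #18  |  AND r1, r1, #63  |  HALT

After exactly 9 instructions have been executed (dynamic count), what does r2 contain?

-34

r1=16
r2=22
r7=2
r4=35
r3=34
r1=35<<4=560
r3=-(34)=-34
r2=(-34)|(-34)=-34
r1=35&(-34)=2
After step 9: r2 = -34.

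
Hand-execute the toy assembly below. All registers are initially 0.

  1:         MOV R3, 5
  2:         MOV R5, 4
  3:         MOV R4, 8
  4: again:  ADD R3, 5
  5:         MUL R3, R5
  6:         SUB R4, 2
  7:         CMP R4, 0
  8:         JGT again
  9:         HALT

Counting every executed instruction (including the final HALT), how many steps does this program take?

24

MOV R3, 5 → R3=5
MOV R5, 4 → R5=4
MOV R4, 8 → R4=8
ADD R3, 5 → R3=5+5=10
MUL R3, R5 → R3=10*4=40
SUB R4, 2 → R4=8-2=6
CMP R4, 0  (cmp 6,0)
JGT again: taken
ADD R3, 5 → R3=40+5=45
MUL R3, R5 → R3=45*4=180
SUB R4, 2 → R4=6-2=4
CMP R4, 0  (cmp 4,0)
JGT again: taken
ADD R3, 5 → R3=180+5=185
MUL R3, R5 → R3=185*4=740
SUB R4, 2 → R4=4-2=2
CMP R4, 0  (cmp 2,0)
JGT again: taken
ADD R3, 5 → R3=740+5=745
MUL R3, R5 → R3=745*4=2980
SUB R4, 2 → R4=2-2=0
CMP R4, 0  (cmp 0,0)
JGT again: not taken
halt.
Total executed instructions: 24.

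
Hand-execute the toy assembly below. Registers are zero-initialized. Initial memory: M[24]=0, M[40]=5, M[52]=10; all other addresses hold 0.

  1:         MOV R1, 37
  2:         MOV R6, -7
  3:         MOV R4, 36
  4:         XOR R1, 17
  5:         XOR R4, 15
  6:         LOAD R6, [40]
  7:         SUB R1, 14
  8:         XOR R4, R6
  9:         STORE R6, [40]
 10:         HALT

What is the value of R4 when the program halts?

MOV R1, 37 → R1=37
MOV R6, -7 → R6=-7
MOV R4, 36 → R4=36
XOR R1, 17 → R1=37^17=52
XOR R4, 15 → R4=36^15=43
LOAD R6, [40] → R6=M[40]=5
SUB R1, 14 → R1=52-14=38
XOR R4, R6 → R4=43^5=46
STORE R6, [40] → M[40]=5
halt.

46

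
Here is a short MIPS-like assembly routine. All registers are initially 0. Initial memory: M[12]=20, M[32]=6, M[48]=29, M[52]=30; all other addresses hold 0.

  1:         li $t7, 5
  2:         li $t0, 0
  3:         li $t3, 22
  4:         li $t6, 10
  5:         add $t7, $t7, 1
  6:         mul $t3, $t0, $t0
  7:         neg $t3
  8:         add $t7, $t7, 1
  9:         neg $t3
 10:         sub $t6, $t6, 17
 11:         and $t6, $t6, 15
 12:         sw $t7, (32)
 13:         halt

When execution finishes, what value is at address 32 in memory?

li $t7, 5 → $t7=5
li $t0, 0 → $t0=0
li $t3, 22 → $t3=22
li $t6, 10 → $t6=10
add $t7, $t7, 1 → $t7=5+1=6
mul $t3, $t0, $t0 → $t3=0*0=0
neg $t3 → $t3=-(0)=0
add $t7, $t7, 1 → $t7=6+1=7
neg $t3 → $t3=-(0)=0
sub $t6, $t6, 17 → $t6=10-17=-7
and $t6, $t6, 15 → $t6=(-7)&15=9
sw $t7, (32) → M[32]=7
halt.

7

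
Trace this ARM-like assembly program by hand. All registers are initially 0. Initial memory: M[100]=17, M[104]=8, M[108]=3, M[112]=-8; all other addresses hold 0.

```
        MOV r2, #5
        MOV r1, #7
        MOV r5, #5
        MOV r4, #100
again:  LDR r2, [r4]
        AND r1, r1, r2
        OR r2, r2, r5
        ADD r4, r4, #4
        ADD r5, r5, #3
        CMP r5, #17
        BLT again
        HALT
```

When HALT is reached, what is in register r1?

MOV r2, #5 → r2=5
MOV r1, #7 → r1=7
MOV r5, #5 → r5=5
MOV r4, #100 → r4=100
LDR r2, [r4] → r2=M[100]=17
AND r1, r1, r2 → r1=7&17=1
OR r2, r2, r5 → r2=17|5=21
ADD r4, r4, #4 → r4=100+4=104
ADD r5, r5, #3 → r5=5+3=8
CMP r5, #17  (cmp 8,17)
BLT again: taken
LDR r2, [r4] → r2=M[104]=8
AND r1, r1, r2 → r1=1&8=0
OR r2, r2, r5 → r2=8|8=8
ADD r4, r4, #4 → r4=104+4=108
ADD r5, r5, #3 → r5=8+3=11
CMP r5, #17  (cmp 11,17)
BLT again: taken
LDR r2, [r4] → r2=M[108]=3
AND r1, r1, r2 → r1=0&3=0
OR r2, r2, r5 → r2=3|11=11
ADD r4, r4, #4 → r4=108+4=112
ADD r5, r5, #3 → r5=11+3=14
CMP r5, #17  (cmp 14,17)
BLT again: taken
LDR r2, [r4] → r2=M[112]=-8
AND r1, r1, r2 → r1=0&(-8)=0
OR r2, r2, r5 → r2=(-8)|14=-2
ADD r4, r4, #4 → r4=112+4=116
ADD r5, r5, #3 → r5=14+3=17
CMP r5, #17  (cmp 17,17)
BLT again: not taken
halt.

0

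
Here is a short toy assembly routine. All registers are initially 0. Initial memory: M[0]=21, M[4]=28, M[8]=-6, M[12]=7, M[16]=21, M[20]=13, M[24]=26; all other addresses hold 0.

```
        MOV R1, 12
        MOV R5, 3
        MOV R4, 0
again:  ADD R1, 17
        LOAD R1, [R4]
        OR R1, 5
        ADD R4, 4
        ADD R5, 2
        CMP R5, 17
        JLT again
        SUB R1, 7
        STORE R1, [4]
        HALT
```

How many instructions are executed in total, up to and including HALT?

55

MOV R1, 12 → R1=12
MOV R5, 3 → R5=3
MOV R4, 0 → R4=0
ADD R1, 17 → R1=12+17=29
LOAD R1, [R4] → R1=M[0]=21
OR R1, 5 → R1=21|5=21
ADD R4, 4 → R4=0+4=4
ADD R5, 2 → R5=3+2=5
CMP R5, 17  (cmp 5,17)
JLT again: taken
ADD R1, 17 → R1=21+17=38
LOAD R1, [R4] → R1=M[4]=28
OR R1, 5 → R1=28|5=29
ADD R4, 4 → R4=4+4=8
ADD R5, 2 → R5=5+2=7
CMP R5, 17  (cmp 7,17)
JLT again: taken
ADD R1, 17 → R1=29+17=46
LOAD R1, [R4] → R1=M[8]=-6
OR R1, 5 → R1=(-6)|5=-1
ADD R4, 4 → R4=8+4=12
ADD R5, 2 → R5=7+2=9
CMP R5, 17  (cmp 9,17)
JLT again: taken
ADD R1, 17 → R1=(-1)+17=16
LOAD R1, [R4] → R1=M[12]=7
OR R1, 5 → R1=7|5=7
ADD R4, 4 → R4=12+4=16
ADD R5, 2 → R5=9+2=11
CMP R5, 17  (cmp 11,17)
JLT again: taken
ADD R1, 17 → R1=7+17=24
LOAD R1, [R4] → R1=M[16]=21
OR R1, 5 → R1=21|5=21
ADD R4, 4 → R4=16+4=20
ADD R5, 2 → R5=11+2=13
CMP R5, 17  (cmp 13,17)
JLT again: taken
ADD R1, 17 → R1=21+17=38
LOAD R1, [R4] → R1=M[20]=13
OR R1, 5 → R1=13|5=13
ADD R4, 4 → R4=20+4=24
ADD R5, 2 → R5=13+2=15
CMP R5, 17  (cmp 15,17)
JLT again: taken
ADD R1, 17 → R1=13+17=30
LOAD R1, [R4] → R1=M[24]=26
OR R1, 5 → R1=26|5=31
ADD R4, 4 → R4=24+4=28
ADD R5, 2 → R5=15+2=17
CMP R5, 17  (cmp 17,17)
JLT again: not taken
SUB R1, 7 → R1=31-7=24
STORE R1, [4] → M[4]=24
halt.
Total executed instructions: 55.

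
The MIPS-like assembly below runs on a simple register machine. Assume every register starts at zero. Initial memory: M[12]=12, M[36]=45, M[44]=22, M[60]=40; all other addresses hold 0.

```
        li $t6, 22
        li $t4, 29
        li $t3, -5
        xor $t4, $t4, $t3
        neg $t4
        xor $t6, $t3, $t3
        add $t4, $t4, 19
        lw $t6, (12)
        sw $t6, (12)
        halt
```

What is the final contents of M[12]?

12

$t6=22
$t4=29
$t3=-5
$t4=29^(-5)=-26
$t4=-(-26)=26
$t6=(-5)^(-5)=0
$t4=26+19=45
$t6=M[12]=12
sw $t6, (12) → M[12]=12
halt.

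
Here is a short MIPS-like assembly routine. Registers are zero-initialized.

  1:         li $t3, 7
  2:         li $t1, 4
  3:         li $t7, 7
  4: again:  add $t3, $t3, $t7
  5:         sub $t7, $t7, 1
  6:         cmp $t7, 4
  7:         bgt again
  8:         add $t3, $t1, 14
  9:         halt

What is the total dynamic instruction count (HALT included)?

li $t3, 7 → $t3=7
li $t1, 4 → $t1=4
li $t7, 7 → $t7=7
add $t3, $t3, $t7 → $t3=7+7=14
sub $t7, $t7, 1 → $t7=7-1=6
cmp $t7, 4  (cmp 6,4)
bgt again: taken
add $t3, $t3, $t7 → $t3=14+6=20
sub $t7, $t7, 1 → $t7=6-1=5
cmp $t7, 4  (cmp 5,4)
bgt again: taken
add $t3, $t3, $t7 → $t3=20+5=25
sub $t7, $t7, 1 → $t7=5-1=4
cmp $t7, 4  (cmp 4,4)
bgt again: not taken
add $t3, $t1, 14 → $t3=4+14=18
halt.
Total executed instructions: 17.

17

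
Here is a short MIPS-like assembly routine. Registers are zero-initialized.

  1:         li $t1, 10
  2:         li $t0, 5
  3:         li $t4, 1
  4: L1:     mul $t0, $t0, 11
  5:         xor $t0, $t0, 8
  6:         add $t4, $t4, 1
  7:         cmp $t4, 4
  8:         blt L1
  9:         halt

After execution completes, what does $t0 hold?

li $t1, 10 → $t1=10
li $t0, 5 → $t0=5
li $t4, 1 → $t4=1
mul $t0, $t0, 11 → $t0=5*11=55
xor $t0, $t0, 8 → $t0=55^8=63
add $t4, $t4, 1 → $t4=1+1=2
cmp $t4, 4  (cmp 2,4)
blt L1: taken
mul $t0, $t0, 11 → $t0=63*11=693
xor $t0, $t0, 8 → $t0=693^8=701
add $t4, $t4, 1 → $t4=2+1=3
cmp $t4, 4  (cmp 3,4)
blt L1: taken
mul $t0, $t0, 11 → $t0=701*11=7711
xor $t0, $t0, 8 → $t0=7711^8=7703
add $t4, $t4, 1 → $t4=3+1=4
cmp $t4, 4  (cmp 4,4)
blt L1: not taken
halt.

7703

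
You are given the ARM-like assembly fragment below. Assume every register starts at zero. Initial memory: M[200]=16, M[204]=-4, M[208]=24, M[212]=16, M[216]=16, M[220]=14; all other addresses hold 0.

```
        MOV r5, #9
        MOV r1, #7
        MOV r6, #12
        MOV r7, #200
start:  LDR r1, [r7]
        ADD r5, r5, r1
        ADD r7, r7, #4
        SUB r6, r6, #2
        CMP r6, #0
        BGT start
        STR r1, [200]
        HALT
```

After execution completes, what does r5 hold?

91

r5=9
r1=7
r6=12
r7=200
r1=M[200]=16
r5=9+16=25
r7=200+4=204
r6=12-2=10
CMP r6, #0  (cmp 10,0)
BGT start: taken
r1=M[204]=-4
r5=25+(-4)=21
r7=204+4=208
r6=10-2=8
CMP r6, #0  (cmp 8,0)
BGT start: taken
r1=M[208]=24
r5=21+24=45
r7=208+4=212
r6=8-2=6
CMP r6, #0  (cmp 6,0)
BGT start: taken
r1=M[212]=16
r5=45+16=61
r7=212+4=216
r6=6-2=4
CMP r6, #0  (cmp 4,0)
BGT start: taken
r1=M[216]=16
r5=61+16=77
r7=216+4=220
r6=4-2=2
CMP r6, #0  (cmp 2,0)
BGT start: taken
r1=M[220]=14
r5=77+14=91
r7=220+4=224
r6=2-2=0
CMP r6, #0  (cmp 0,0)
BGT start: not taken
STR r1, [200] → M[200]=14
halt.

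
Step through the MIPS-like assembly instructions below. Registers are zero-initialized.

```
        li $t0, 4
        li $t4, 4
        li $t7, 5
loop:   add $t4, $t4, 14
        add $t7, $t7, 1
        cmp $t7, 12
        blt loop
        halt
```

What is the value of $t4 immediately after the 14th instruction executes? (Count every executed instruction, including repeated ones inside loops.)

46

$t0=4
$t4=4
$t7=5
$t4=4+14=18
$t7=5+1=6
cmp $t7, 12  (cmp 6,12)
blt loop: taken
$t4=18+14=32
$t7=6+1=7
cmp $t7, 12  (cmp 7,12)
blt loop: taken
$t4=32+14=46
$t7=7+1=8
cmp $t7, 12  (cmp 8,12)
After step 14: $t4 = 46.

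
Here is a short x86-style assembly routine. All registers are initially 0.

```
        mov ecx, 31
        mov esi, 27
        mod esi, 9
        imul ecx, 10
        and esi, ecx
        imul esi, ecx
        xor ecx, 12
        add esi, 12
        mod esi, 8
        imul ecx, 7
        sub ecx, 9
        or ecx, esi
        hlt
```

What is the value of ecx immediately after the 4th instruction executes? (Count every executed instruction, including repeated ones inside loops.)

310

ecx=31
esi=27
esi=27%9=0
ecx=31*10=310
After step 4: ecx = 310.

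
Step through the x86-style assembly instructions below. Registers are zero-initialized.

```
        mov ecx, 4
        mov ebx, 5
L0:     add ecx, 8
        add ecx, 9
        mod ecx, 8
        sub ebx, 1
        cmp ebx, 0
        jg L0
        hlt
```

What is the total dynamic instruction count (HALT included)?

33

ecx=4
ebx=5
ecx=4+8=12
ecx=12+9=21
ecx=21%8=5
ebx=5-1=4
cmp ebx, 0  (cmp 4,0)
jg L0: taken
ecx=5+8=13
ecx=13+9=22
ecx=22%8=6
ebx=4-1=3
cmp ebx, 0  (cmp 3,0)
jg L0: taken
ecx=6+8=14
ecx=14+9=23
ecx=23%8=7
ebx=3-1=2
cmp ebx, 0  (cmp 2,0)
jg L0: taken
ecx=7+8=15
ecx=15+9=24
ecx=24%8=0
ebx=2-1=1
cmp ebx, 0  (cmp 1,0)
jg L0: taken
ecx=0+8=8
ecx=8+9=17
ecx=17%8=1
ebx=1-1=0
cmp ebx, 0  (cmp 0,0)
jg L0: not taken
halt.
Total executed instructions: 33.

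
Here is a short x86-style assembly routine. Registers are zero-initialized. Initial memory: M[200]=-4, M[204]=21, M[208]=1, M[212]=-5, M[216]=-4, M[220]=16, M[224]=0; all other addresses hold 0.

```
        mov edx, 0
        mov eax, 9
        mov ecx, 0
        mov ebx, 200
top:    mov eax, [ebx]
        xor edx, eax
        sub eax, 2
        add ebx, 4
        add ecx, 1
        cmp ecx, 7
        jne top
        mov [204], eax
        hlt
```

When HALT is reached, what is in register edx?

-1

after mov edx, 0: edx=0
after mov eax, 9: eax=9
after mov ecx, 0: ecx=0
after mov ebx, 200: ebx=200
after mov eax, [ebx]: eax=M[200]=-4
after xor edx, eax: edx=0^(-4)=-4
after sub eax, 2: eax=(-4)-2=-6
after add ebx, 4: ebx=200+4=204
after add ecx, 1: ecx=0+1=1
cmp ecx, 7  (cmp 1,7)
jne top: taken
after mov eax, [ebx]: eax=M[204]=21
after xor edx, eax: edx=(-4)^21=-23
after sub eax, 2: eax=21-2=19
after add ebx, 4: ebx=204+4=208
after add ecx, 1: ecx=1+1=2
cmp ecx, 7  (cmp 2,7)
jne top: taken
after mov eax, [ebx]: eax=M[208]=1
after xor edx, eax: edx=(-23)^1=-24
after sub eax, 2: eax=1-2=-1
after add ebx, 4: ebx=208+4=212
after add ecx, 1: ecx=2+1=3
cmp ecx, 7  (cmp 3,7)
jne top: taken
after mov eax, [ebx]: eax=M[212]=-5
after xor edx, eax: edx=(-24)^(-5)=19
after sub eax, 2: eax=(-5)-2=-7
after add ebx, 4: ebx=212+4=216
after add ecx, 1: ecx=3+1=4
cmp ecx, 7  (cmp 4,7)
jne top: taken
after mov eax, [ebx]: eax=M[216]=-4
after xor edx, eax: edx=19^(-4)=-17
after sub eax, 2: eax=(-4)-2=-6
after add ebx, 4: ebx=216+4=220
after add ecx, 1: ecx=4+1=5
cmp ecx, 7  (cmp 5,7)
jne top: taken
after mov eax, [ebx]: eax=M[220]=16
after xor edx, eax: edx=(-17)^16=-1
after sub eax, 2: eax=16-2=14
after add ebx, 4: ebx=220+4=224
after add ecx, 1: ecx=5+1=6
cmp ecx, 7  (cmp 6,7)
jne top: taken
after mov eax, [ebx]: eax=M[224]=0
after xor edx, eax: edx=(-1)^0=-1
after sub eax, 2: eax=0-2=-2
after add ebx, 4: ebx=224+4=228
after add ecx, 1: ecx=6+1=7
cmp ecx, 7  (cmp 7,7)
jne top: not taken
mov [204], eax → M[204]=-2
halt.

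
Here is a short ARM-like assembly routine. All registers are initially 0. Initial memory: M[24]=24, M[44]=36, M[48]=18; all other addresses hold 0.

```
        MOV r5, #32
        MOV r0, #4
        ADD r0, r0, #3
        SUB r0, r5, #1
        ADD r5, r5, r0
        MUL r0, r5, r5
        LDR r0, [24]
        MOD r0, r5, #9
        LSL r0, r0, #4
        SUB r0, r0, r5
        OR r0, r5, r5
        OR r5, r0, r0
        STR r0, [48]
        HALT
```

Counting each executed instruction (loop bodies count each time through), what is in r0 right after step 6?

r5=32
r0=4
r0=4+3=7
r0=32-1=31
r5=32+31=63
r0=63*63=3969
After step 6: r0 = 3969.

3969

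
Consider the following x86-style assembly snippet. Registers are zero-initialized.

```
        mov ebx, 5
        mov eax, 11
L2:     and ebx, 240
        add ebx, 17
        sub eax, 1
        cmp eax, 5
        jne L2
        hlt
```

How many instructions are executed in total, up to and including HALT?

ebx=5
eax=11
ebx=5&240=0
ebx=0+17=17
eax=11-1=10
cmp eax, 5  (cmp 10,5)
jne L2: taken
ebx=17&240=16
ebx=16+17=33
eax=10-1=9
cmp eax, 5  (cmp 9,5)
jne L2: taken
ebx=33&240=32
ebx=32+17=49
eax=9-1=8
cmp eax, 5  (cmp 8,5)
jne L2: taken
ebx=49&240=48
ebx=48+17=65
eax=8-1=7
cmp eax, 5  (cmp 7,5)
jne L2: taken
ebx=65&240=64
ebx=64+17=81
eax=7-1=6
cmp eax, 5  (cmp 6,5)
jne L2: taken
ebx=81&240=80
ebx=80+17=97
eax=6-1=5
cmp eax, 5  (cmp 5,5)
jne L2: not taken
halt.
Total executed instructions: 33.

33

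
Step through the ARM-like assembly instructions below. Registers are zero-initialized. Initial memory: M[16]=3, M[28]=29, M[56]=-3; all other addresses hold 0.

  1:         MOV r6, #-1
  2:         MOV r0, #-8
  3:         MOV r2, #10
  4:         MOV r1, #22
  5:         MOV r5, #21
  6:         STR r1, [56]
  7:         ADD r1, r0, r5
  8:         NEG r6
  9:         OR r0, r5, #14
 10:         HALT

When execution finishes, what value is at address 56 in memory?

after MOV r6, #-1: r6=-1
after MOV r0, #-8: r0=-8
after MOV r2, #10: r2=10
after MOV r1, #22: r1=22
after MOV r5, #21: r5=21
STR r1, [56] → M[56]=22
after ADD r1, r0, r5: r1=(-8)+21=13
after NEG r6: r6=-(-1)=1
after OR r0, r5, #14: r0=21|14=31
halt.

22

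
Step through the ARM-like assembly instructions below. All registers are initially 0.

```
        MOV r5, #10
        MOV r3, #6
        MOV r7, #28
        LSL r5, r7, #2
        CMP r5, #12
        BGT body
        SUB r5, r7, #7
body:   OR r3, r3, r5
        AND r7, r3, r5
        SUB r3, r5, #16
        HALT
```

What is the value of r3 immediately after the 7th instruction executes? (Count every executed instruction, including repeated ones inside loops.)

MOV r5, #10 → r5=10
MOV r3, #6 → r3=6
MOV r7, #28 → r7=28
LSL r5, r7, #2 → r5=28<<2=112
CMP r5, #12  (cmp 112,12)
BGT body: taken
OR r3, r3, r5 → r3=6|112=118
After step 7: r3 = 118.

118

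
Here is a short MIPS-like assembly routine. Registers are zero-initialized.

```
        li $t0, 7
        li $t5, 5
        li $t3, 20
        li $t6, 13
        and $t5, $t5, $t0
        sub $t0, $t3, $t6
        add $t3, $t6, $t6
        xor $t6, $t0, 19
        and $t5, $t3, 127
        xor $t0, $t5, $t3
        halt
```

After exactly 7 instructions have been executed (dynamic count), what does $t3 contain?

$t0=7
$t5=5
$t3=20
$t6=13
$t5=5&7=5
$t0=20-13=7
$t3=13+13=26
After step 7: $t3 = 26.

26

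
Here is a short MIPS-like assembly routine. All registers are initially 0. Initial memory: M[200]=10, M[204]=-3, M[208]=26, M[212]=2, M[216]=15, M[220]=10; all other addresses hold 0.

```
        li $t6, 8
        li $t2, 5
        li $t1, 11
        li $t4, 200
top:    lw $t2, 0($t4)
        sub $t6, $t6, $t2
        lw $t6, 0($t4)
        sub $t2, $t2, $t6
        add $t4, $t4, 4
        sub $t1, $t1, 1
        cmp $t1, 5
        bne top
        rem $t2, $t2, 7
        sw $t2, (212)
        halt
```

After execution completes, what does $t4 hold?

224

after li $t6, 8: $t6=8
after li $t2, 5: $t2=5
after li $t1, 11: $t1=11
after li $t4, 200: $t4=200
after lw $t2, 0($t4): $t2=M[200]=10
after sub $t6, $t6, $t2: $t6=8-10=-2
after lw $t6, 0($t4): $t6=M[200]=10
after sub $t2, $t2, $t6: $t2=10-10=0
after add $t4, $t4, 4: $t4=200+4=204
after sub $t1, $t1, 1: $t1=11-1=10
cmp $t1, 5  (cmp 10,5)
bne top: taken
after lw $t2, 0($t4): $t2=M[204]=-3
after sub $t6, $t6, $t2: $t6=10-(-3)=13
after lw $t6, 0($t4): $t6=M[204]=-3
after sub $t2, $t2, $t6: $t2=(-3)-(-3)=0
after add $t4, $t4, 4: $t4=204+4=208
after sub $t1, $t1, 1: $t1=10-1=9
cmp $t1, 5  (cmp 9,5)
bne top: taken
after lw $t2, 0($t4): $t2=M[208]=26
after sub $t6, $t6, $t2: $t6=(-3)-26=-29
after lw $t6, 0($t4): $t6=M[208]=26
after sub $t2, $t2, $t6: $t2=26-26=0
after add $t4, $t4, 4: $t4=208+4=212
after sub $t1, $t1, 1: $t1=9-1=8
cmp $t1, 5  (cmp 8,5)
bne top: taken
after lw $t2, 0($t4): $t2=M[212]=2
after sub $t6, $t6, $t2: $t6=26-2=24
after lw $t6, 0($t4): $t6=M[212]=2
after sub $t2, $t2, $t6: $t2=2-2=0
after add $t4, $t4, 4: $t4=212+4=216
after sub $t1, $t1, 1: $t1=8-1=7
cmp $t1, 5  (cmp 7,5)
bne top: taken
after lw $t2, 0($t4): $t2=M[216]=15
after sub $t6, $t6, $t2: $t6=2-15=-13
after lw $t6, 0($t4): $t6=M[216]=15
after sub $t2, $t2, $t6: $t2=15-15=0
after add $t4, $t4, 4: $t4=216+4=220
after sub $t1, $t1, 1: $t1=7-1=6
cmp $t1, 5  (cmp 6,5)
bne top: taken
after lw $t2, 0($t4): $t2=M[220]=10
after sub $t6, $t6, $t2: $t6=15-10=5
after lw $t6, 0($t4): $t6=M[220]=10
after sub $t2, $t2, $t6: $t2=10-10=0
after add $t4, $t4, 4: $t4=220+4=224
after sub $t1, $t1, 1: $t1=6-1=5
cmp $t1, 5  (cmp 5,5)
bne top: not taken
after rem $t2, $t2, 7: $t2=0%7=0
sw $t2, (212) → M[212]=0
halt.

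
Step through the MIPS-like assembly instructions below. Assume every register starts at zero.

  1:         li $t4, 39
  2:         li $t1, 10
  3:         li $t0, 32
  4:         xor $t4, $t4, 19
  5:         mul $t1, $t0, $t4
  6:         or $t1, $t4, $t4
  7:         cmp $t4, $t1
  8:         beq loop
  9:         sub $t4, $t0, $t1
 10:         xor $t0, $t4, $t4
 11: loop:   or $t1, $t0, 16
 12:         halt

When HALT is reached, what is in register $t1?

48

$t4=39
$t1=10
$t0=32
$t4=39^19=52
$t1=32*52=1664
$t1=52|52=52
cmp $t4, $t1  (cmp 52,52)
beq loop: taken
$t1=32|16=48
halt.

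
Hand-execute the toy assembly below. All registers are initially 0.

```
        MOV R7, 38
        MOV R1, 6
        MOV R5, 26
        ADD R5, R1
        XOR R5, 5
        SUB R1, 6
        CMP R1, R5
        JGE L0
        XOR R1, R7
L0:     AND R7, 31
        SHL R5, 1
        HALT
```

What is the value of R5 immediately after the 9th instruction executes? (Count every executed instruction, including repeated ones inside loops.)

37

R7=38
R1=6
R5=26
R5=26+6=32
R5=32^5=37
R1=6-6=0
CMP R1, R5  (cmp 0,37)
JGE L0: not taken
R1=0^38=38
After step 9: R5 = 37.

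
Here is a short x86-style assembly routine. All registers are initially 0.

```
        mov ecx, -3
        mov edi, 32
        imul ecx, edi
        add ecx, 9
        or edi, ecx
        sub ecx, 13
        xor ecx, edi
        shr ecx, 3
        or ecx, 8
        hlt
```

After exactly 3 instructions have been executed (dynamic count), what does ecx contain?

-96

after mov ecx, -3: ecx=-3
after mov edi, 32: edi=32
after imul ecx, edi: ecx=(-3)*32=-96
After step 3: ecx = -96.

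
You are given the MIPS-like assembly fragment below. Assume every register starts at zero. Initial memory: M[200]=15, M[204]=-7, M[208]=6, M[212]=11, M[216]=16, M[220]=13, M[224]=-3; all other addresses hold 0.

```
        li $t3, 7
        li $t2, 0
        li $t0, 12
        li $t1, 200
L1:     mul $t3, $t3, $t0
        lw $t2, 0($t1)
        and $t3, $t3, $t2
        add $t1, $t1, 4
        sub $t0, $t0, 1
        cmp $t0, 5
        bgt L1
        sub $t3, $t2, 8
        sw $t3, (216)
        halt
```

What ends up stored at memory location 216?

li $t3, 7 → $t3=7
li $t2, 0 → $t2=0
li $t0, 12 → $t0=12
li $t1, 200 → $t1=200
mul $t3, $t3, $t0 → $t3=7*12=84
lw $t2, 0($t1) → $t2=M[200]=15
and $t3, $t3, $t2 → $t3=84&15=4
add $t1, $t1, 4 → $t1=200+4=204
sub $t0, $t0, 1 → $t0=12-1=11
cmp $t0, 5  (cmp 11,5)
bgt L1: taken
mul $t3, $t3, $t0 → $t3=4*11=44
lw $t2, 0($t1) → $t2=M[204]=-7
and $t3, $t3, $t2 → $t3=44&(-7)=40
add $t1, $t1, 4 → $t1=204+4=208
sub $t0, $t0, 1 → $t0=11-1=10
cmp $t0, 5  (cmp 10,5)
bgt L1: taken
mul $t3, $t3, $t0 → $t3=40*10=400
lw $t2, 0($t1) → $t2=M[208]=6
and $t3, $t3, $t2 → $t3=400&6=0
add $t1, $t1, 4 → $t1=208+4=212
sub $t0, $t0, 1 → $t0=10-1=9
cmp $t0, 5  (cmp 9,5)
bgt L1: taken
mul $t3, $t3, $t0 → $t3=0*9=0
lw $t2, 0($t1) → $t2=M[212]=11
and $t3, $t3, $t2 → $t3=0&11=0
add $t1, $t1, 4 → $t1=212+4=216
sub $t0, $t0, 1 → $t0=9-1=8
cmp $t0, 5  (cmp 8,5)
bgt L1: taken
mul $t3, $t3, $t0 → $t3=0*8=0
lw $t2, 0($t1) → $t2=M[216]=16
and $t3, $t3, $t2 → $t3=0&16=0
add $t1, $t1, 4 → $t1=216+4=220
sub $t0, $t0, 1 → $t0=8-1=7
cmp $t0, 5  (cmp 7,5)
bgt L1: taken
mul $t3, $t3, $t0 → $t3=0*7=0
lw $t2, 0($t1) → $t2=M[220]=13
and $t3, $t3, $t2 → $t3=0&13=0
add $t1, $t1, 4 → $t1=220+4=224
sub $t0, $t0, 1 → $t0=7-1=6
cmp $t0, 5  (cmp 6,5)
bgt L1: taken
mul $t3, $t3, $t0 → $t3=0*6=0
lw $t2, 0($t1) → $t2=M[224]=-3
and $t3, $t3, $t2 → $t3=0&(-3)=0
add $t1, $t1, 4 → $t1=224+4=228
sub $t0, $t0, 1 → $t0=6-1=5
cmp $t0, 5  (cmp 5,5)
bgt L1: not taken
sub $t3, $t2, 8 → $t3=(-3)-8=-11
sw $t3, (216) → M[216]=-11
halt.

-11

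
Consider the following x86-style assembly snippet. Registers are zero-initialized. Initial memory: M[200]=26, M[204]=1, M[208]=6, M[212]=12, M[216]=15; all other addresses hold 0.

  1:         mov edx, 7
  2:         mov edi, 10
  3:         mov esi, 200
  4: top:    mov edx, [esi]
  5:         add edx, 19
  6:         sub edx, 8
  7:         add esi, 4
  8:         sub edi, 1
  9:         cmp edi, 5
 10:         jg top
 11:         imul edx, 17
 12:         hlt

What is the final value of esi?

220

edx=7
edi=10
esi=200
edx=M[200]=26
edx=26+19=45
edx=45-8=37
esi=200+4=204
edi=10-1=9
cmp edi, 5  (cmp 9,5)
jg top: taken
edx=M[204]=1
edx=1+19=20
edx=20-8=12
esi=204+4=208
edi=9-1=8
cmp edi, 5  (cmp 8,5)
jg top: taken
edx=M[208]=6
edx=6+19=25
edx=25-8=17
esi=208+4=212
edi=8-1=7
cmp edi, 5  (cmp 7,5)
jg top: taken
edx=M[212]=12
edx=12+19=31
edx=31-8=23
esi=212+4=216
edi=7-1=6
cmp edi, 5  (cmp 6,5)
jg top: taken
edx=M[216]=15
edx=15+19=34
edx=34-8=26
esi=216+4=220
edi=6-1=5
cmp edi, 5  (cmp 5,5)
jg top: not taken
edx=26*17=442
halt.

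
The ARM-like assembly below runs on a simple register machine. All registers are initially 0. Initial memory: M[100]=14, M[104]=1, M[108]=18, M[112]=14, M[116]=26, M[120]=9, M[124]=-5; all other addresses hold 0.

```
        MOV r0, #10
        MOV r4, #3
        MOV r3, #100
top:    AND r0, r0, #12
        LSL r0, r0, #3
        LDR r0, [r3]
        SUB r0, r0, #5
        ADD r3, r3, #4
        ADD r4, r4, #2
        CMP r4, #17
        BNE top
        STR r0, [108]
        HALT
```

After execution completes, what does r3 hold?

after MOV r0, #10: r0=10
after MOV r4, #3: r4=3
after MOV r3, #100: r3=100
after AND r0, r0, #12: r0=10&12=8
after LSL r0, r0, #3: r0=8<<3=64
after LDR r0, [r3]: r0=M[100]=14
after SUB r0, r0, #5: r0=14-5=9
after ADD r3, r3, #4: r3=100+4=104
after ADD r4, r4, #2: r4=3+2=5
CMP r4, #17  (cmp 5,17)
BNE top: taken
after AND r0, r0, #12: r0=9&12=8
after LSL r0, r0, #3: r0=8<<3=64
after LDR r0, [r3]: r0=M[104]=1
after SUB r0, r0, #5: r0=1-5=-4
after ADD r3, r3, #4: r3=104+4=108
after ADD r4, r4, #2: r4=5+2=7
CMP r4, #17  (cmp 7,17)
BNE top: taken
after AND r0, r0, #12: r0=(-4)&12=12
after LSL r0, r0, #3: r0=12<<3=96
after LDR r0, [r3]: r0=M[108]=18
after SUB r0, r0, #5: r0=18-5=13
after ADD r3, r3, #4: r3=108+4=112
after ADD r4, r4, #2: r4=7+2=9
CMP r4, #17  (cmp 9,17)
BNE top: taken
after AND r0, r0, #12: r0=13&12=12
after LSL r0, r0, #3: r0=12<<3=96
after LDR r0, [r3]: r0=M[112]=14
after SUB r0, r0, #5: r0=14-5=9
after ADD r3, r3, #4: r3=112+4=116
after ADD r4, r4, #2: r4=9+2=11
CMP r4, #17  (cmp 11,17)
BNE top: taken
after AND r0, r0, #12: r0=9&12=8
after LSL r0, r0, #3: r0=8<<3=64
after LDR r0, [r3]: r0=M[116]=26
after SUB r0, r0, #5: r0=26-5=21
after ADD r3, r3, #4: r3=116+4=120
after ADD r4, r4, #2: r4=11+2=13
CMP r4, #17  (cmp 13,17)
BNE top: taken
after AND r0, r0, #12: r0=21&12=4
after LSL r0, r0, #3: r0=4<<3=32
after LDR r0, [r3]: r0=M[120]=9
after SUB r0, r0, #5: r0=9-5=4
after ADD r3, r3, #4: r3=120+4=124
after ADD r4, r4, #2: r4=13+2=15
CMP r4, #17  (cmp 15,17)
BNE top: taken
after AND r0, r0, #12: r0=4&12=4
after LSL r0, r0, #3: r0=4<<3=32
after LDR r0, [r3]: r0=M[124]=-5
after SUB r0, r0, #5: r0=(-5)-5=-10
after ADD r3, r3, #4: r3=124+4=128
after ADD r4, r4, #2: r4=15+2=17
CMP r4, #17  (cmp 17,17)
BNE top: not taken
STR r0, [108] → M[108]=-10
halt.

128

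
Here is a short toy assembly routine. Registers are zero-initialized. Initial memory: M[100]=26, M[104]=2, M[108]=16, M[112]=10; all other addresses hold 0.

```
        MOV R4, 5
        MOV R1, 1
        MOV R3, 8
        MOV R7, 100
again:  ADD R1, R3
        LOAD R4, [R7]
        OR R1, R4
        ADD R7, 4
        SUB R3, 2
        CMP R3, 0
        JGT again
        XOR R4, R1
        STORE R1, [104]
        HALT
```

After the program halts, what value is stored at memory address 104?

59

after MOV R4, 5: R4=5
after MOV R1, 1: R1=1
after MOV R3, 8: R3=8
after MOV R7, 100: R7=100
after ADD R1, R3: R1=1+8=9
after LOAD R4, [R7]: R4=M[100]=26
after OR R1, R4: R1=9|26=27
after ADD R7, 4: R7=100+4=104
after SUB R3, 2: R3=8-2=6
CMP R3, 0  (cmp 6,0)
JGT again: taken
after ADD R1, R3: R1=27+6=33
after LOAD R4, [R7]: R4=M[104]=2
after OR R1, R4: R1=33|2=35
after ADD R7, 4: R7=104+4=108
after SUB R3, 2: R3=6-2=4
CMP R3, 0  (cmp 4,0)
JGT again: taken
after ADD R1, R3: R1=35+4=39
after LOAD R4, [R7]: R4=M[108]=16
after OR R1, R4: R1=39|16=55
after ADD R7, 4: R7=108+4=112
after SUB R3, 2: R3=4-2=2
CMP R3, 0  (cmp 2,0)
JGT again: taken
after ADD R1, R3: R1=55+2=57
after LOAD R4, [R7]: R4=M[112]=10
after OR R1, R4: R1=57|10=59
after ADD R7, 4: R7=112+4=116
after SUB R3, 2: R3=2-2=0
CMP R3, 0  (cmp 0,0)
JGT again: not taken
after XOR R4, R1: R4=10^59=49
STORE R1, [104] → M[104]=59
halt.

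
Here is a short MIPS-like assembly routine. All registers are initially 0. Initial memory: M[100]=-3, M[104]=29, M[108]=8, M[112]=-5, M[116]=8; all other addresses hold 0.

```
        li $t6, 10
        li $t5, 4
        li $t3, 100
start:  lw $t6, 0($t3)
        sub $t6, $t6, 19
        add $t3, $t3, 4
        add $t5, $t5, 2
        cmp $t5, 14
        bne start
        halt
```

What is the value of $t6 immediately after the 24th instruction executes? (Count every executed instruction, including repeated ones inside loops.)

after li $t6, 10: $t6=10
after li $t5, 4: $t5=4
after li $t3, 100: $t3=100
after lw $t6, 0($t3): $t6=M[100]=-3
after sub $t6, $t6, 19: $t6=(-3)-19=-22
after add $t3, $t3, 4: $t3=100+4=104
after add $t5, $t5, 2: $t5=4+2=6
cmp $t5, 14  (cmp 6,14)
bne start: taken
after lw $t6, 0($t3): $t6=M[104]=29
after sub $t6, $t6, 19: $t6=29-19=10
after add $t3, $t3, 4: $t3=104+4=108
after add $t5, $t5, 2: $t5=6+2=8
cmp $t5, 14  (cmp 8,14)
bne start: taken
after lw $t6, 0($t3): $t6=M[108]=8
after sub $t6, $t6, 19: $t6=8-19=-11
after add $t3, $t3, 4: $t3=108+4=112
after add $t5, $t5, 2: $t5=8+2=10
cmp $t5, 14  (cmp 10,14)
bne start: taken
after lw $t6, 0($t3): $t6=M[112]=-5
after sub $t6, $t6, 19: $t6=(-5)-19=-24
after add $t3, $t3, 4: $t3=112+4=116
After step 24: $t6 = -24.

-24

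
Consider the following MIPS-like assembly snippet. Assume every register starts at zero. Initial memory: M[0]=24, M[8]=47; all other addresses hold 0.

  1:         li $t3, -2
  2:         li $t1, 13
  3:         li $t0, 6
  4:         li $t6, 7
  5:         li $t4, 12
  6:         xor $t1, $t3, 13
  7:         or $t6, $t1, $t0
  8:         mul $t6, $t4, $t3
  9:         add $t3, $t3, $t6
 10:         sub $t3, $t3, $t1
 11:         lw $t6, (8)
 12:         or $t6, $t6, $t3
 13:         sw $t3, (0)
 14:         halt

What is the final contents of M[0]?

$t3=-2
$t1=13
$t0=6
$t6=7
$t4=12
$t1=(-2)^13=-13
$t6=(-13)|6=-9
$t6=12*(-2)=-24
$t3=(-2)+(-24)=-26
$t3=(-26)-(-13)=-13
$t6=M[8]=47
$t6=47|(-13)=-1
sw $t3, (0) → M[0]=-13
halt.

-13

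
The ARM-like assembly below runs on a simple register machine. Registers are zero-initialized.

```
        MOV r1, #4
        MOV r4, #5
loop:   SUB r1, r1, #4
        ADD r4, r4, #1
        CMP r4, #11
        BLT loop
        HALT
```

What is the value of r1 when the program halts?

after MOV r1, #4: r1=4
after MOV r4, #5: r4=5
after SUB r1, r1, #4: r1=4-4=0
after ADD r4, r4, #1: r4=5+1=6
CMP r4, #11  (cmp 6,11)
BLT loop: taken
after SUB r1, r1, #4: r1=0-4=-4
after ADD r4, r4, #1: r4=6+1=7
CMP r4, #11  (cmp 7,11)
BLT loop: taken
after SUB r1, r1, #4: r1=(-4)-4=-8
after ADD r4, r4, #1: r4=7+1=8
CMP r4, #11  (cmp 8,11)
BLT loop: taken
after SUB r1, r1, #4: r1=(-8)-4=-12
after ADD r4, r4, #1: r4=8+1=9
CMP r4, #11  (cmp 9,11)
BLT loop: taken
after SUB r1, r1, #4: r1=(-12)-4=-16
after ADD r4, r4, #1: r4=9+1=10
CMP r4, #11  (cmp 10,11)
BLT loop: taken
after SUB r1, r1, #4: r1=(-16)-4=-20
after ADD r4, r4, #1: r4=10+1=11
CMP r4, #11  (cmp 11,11)
BLT loop: not taken
halt.

-20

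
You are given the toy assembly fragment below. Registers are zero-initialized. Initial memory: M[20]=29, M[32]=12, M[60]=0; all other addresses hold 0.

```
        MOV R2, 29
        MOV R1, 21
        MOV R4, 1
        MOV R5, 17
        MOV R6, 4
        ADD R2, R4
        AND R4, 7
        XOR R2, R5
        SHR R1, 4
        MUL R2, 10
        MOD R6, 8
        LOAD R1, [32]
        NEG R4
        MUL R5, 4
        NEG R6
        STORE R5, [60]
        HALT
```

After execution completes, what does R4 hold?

MOV R2, 29 → R2=29
MOV R1, 21 → R1=21
MOV R4, 1 → R4=1
MOV R5, 17 → R5=17
MOV R6, 4 → R6=4
ADD R2, R4 → R2=29+1=30
AND R4, 7 → R4=1&7=1
XOR R2, R5 → R2=30^17=15
SHR R1, 4 → R1=21>>4=1
MUL R2, 10 → R2=15*10=150
MOD R6, 8 → R6=4%8=4
LOAD R1, [32] → R1=M[32]=12
NEG R4 → R4=-(1)=-1
MUL R5, 4 → R5=17*4=68
NEG R6 → R6=-(4)=-4
STORE R5, [60] → M[60]=68
halt.

-1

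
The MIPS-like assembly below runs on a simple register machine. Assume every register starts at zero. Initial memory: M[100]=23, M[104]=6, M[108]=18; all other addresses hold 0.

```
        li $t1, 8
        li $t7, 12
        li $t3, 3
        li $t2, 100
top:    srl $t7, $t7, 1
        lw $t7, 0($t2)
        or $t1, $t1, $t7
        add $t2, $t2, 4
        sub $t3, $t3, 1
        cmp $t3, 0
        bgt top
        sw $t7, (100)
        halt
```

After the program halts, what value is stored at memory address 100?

18

after li $t1, 8: $t1=8
after li $t7, 12: $t7=12
after li $t3, 3: $t3=3
after li $t2, 100: $t2=100
after srl $t7, $t7, 1: $t7=12>>1=6
after lw $t7, 0($t2): $t7=M[100]=23
after or $t1, $t1, $t7: $t1=8|23=31
after add $t2, $t2, 4: $t2=100+4=104
after sub $t3, $t3, 1: $t3=3-1=2
cmp $t3, 0  (cmp 2,0)
bgt top: taken
after srl $t7, $t7, 1: $t7=23>>1=11
after lw $t7, 0($t2): $t7=M[104]=6
after or $t1, $t1, $t7: $t1=31|6=31
after add $t2, $t2, 4: $t2=104+4=108
after sub $t3, $t3, 1: $t3=2-1=1
cmp $t3, 0  (cmp 1,0)
bgt top: taken
after srl $t7, $t7, 1: $t7=6>>1=3
after lw $t7, 0($t2): $t7=M[108]=18
after or $t1, $t1, $t7: $t1=31|18=31
after add $t2, $t2, 4: $t2=108+4=112
after sub $t3, $t3, 1: $t3=1-1=0
cmp $t3, 0  (cmp 0,0)
bgt top: not taken
sw $t7, (100) → M[100]=18
halt.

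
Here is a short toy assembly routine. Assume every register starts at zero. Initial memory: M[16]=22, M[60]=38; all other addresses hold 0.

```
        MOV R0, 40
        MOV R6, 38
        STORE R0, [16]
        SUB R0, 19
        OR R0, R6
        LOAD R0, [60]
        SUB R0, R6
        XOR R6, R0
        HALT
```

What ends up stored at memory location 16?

40

R0=40
R6=38
STORE R0, [16] → M[16]=40
R0=40-19=21
R0=21|38=55
R0=M[60]=38
R0=38-38=0
R6=38^0=38
halt.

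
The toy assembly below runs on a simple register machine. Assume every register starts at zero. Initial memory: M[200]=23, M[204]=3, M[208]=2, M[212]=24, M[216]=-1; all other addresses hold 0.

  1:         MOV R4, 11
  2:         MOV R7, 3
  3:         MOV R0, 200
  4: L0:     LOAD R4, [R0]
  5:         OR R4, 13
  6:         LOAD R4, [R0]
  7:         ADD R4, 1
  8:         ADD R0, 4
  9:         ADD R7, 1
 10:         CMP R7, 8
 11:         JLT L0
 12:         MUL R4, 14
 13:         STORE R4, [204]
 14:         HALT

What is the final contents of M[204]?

0

after MOV R4, 11: R4=11
after MOV R7, 3: R7=3
after MOV R0, 200: R0=200
after LOAD R4, [R0]: R4=M[200]=23
after OR R4, 13: R4=23|13=31
after LOAD R4, [R0]: R4=M[200]=23
after ADD R4, 1: R4=23+1=24
after ADD R0, 4: R0=200+4=204
after ADD R7, 1: R7=3+1=4
CMP R7, 8  (cmp 4,8)
JLT L0: taken
after LOAD R4, [R0]: R4=M[204]=3
after OR R4, 13: R4=3|13=15
after LOAD R4, [R0]: R4=M[204]=3
after ADD R4, 1: R4=3+1=4
after ADD R0, 4: R0=204+4=208
after ADD R7, 1: R7=4+1=5
CMP R7, 8  (cmp 5,8)
JLT L0: taken
after LOAD R4, [R0]: R4=M[208]=2
after OR R4, 13: R4=2|13=15
after LOAD R4, [R0]: R4=M[208]=2
after ADD R4, 1: R4=2+1=3
after ADD R0, 4: R0=208+4=212
after ADD R7, 1: R7=5+1=6
CMP R7, 8  (cmp 6,8)
JLT L0: taken
after LOAD R4, [R0]: R4=M[212]=24
after OR R4, 13: R4=24|13=29
after LOAD R4, [R0]: R4=M[212]=24
after ADD R4, 1: R4=24+1=25
after ADD R0, 4: R0=212+4=216
after ADD R7, 1: R7=6+1=7
CMP R7, 8  (cmp 7,8)
JLT L0: taken
after LOAD R4, [R0]: R4=M[216]=-1
after OR R4, 13: R4=(-1)|13=-1
after LOAD R4, [R0]: R4=M[216]=-1
after ADD R4, 1: R4=(-1)+1=0
after ADD R0, 4: R0=216+4=220
after ADD R7, 1: R7=7+1=8
CMP R7, 8  (cmp 8,8)
JLT L0: not taken
after MUL R4, 14: R4=0*14=0
STORE R4, [204] → M[204]=0
halt.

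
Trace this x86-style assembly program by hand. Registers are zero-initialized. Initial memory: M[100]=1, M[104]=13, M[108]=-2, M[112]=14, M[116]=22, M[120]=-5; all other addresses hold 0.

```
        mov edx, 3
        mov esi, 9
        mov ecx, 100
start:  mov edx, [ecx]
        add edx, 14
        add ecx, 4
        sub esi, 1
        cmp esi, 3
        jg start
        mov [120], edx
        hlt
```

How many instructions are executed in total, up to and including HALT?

41

edx=3
esi=9
ecx=100
edx=M[100]=1
edx=1+14=15
ecx=100+4=104
esi=9-1=8
cmp esi, 3  (cmp 8,3)
jg start: taken
edx=M[104]=13
edx=13+14=27
ecx=104+4=108
esi=8-1=7
cmp esi, 3  (cmp 7,3)
jg start: taken
edx=M[108]=-2
edx=(-2)+14=12
ecx=108+4=112
esi=7-1=6
cmp esi, 3  (cmp 6,3)
jg start: taken
edx=M[112]=14
edx=14+14=28
ecx=112+4=116
esi=6-1=5
cmp esi, 3  (cmp 5,3)
jg start: taken
edx=M[116]=22
edx=22+14=36
ecx=116+4=120
esi=5-1=4
cmp esi, 3  (cmp 4,3)
jg start: taken
edx=M[120]=-5
edx=(-5)+14=9
ecx=120+4=124
esi=4-1=3
cmp esi, 3  (cmp 3,3)
jg start: not taken
mov [120], edx → M[120]=9
halt.
Total executed instructions: 41.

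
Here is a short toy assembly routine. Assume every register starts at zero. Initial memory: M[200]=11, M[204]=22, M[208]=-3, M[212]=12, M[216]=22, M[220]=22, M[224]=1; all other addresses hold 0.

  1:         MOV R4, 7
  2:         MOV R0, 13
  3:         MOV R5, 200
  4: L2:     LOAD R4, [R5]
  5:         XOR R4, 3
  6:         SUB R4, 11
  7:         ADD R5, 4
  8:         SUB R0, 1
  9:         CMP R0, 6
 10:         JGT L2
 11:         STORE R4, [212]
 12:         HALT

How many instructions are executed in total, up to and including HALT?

MOV R4, 7 → R4=7
MOV R0, 13 → R0=13
MOV R5, 200 → R5=200
LOAD R4, [R5] → R4=M[200]=11
XOR R4, 3 → R4=11^3=8
SUB R4, 11 → R4=8-11=-3
ADD R5, 4 → R5=200+4=204
SUB R0, 1 → R0=13-1=12
CMP R0, 6  (cmp 12,6)
JGT L2: taken
LOAD R4, [R5] → R4=M[204]=22
XOR R4, 3 → R4=22^3=21
SUB R4, 11 → R4=21-11=10
ADD R5, 4 → R5=204+4=208
SUB R0, 1 → R0=12-1=11
CMP R0, 6  (cmp 11,6)
JGT L2: taken
LOAD R4, [R5] → R4=M[208]=-3
XOR R4, 3 → R4=(-3)^3=-2
SUB R4, 11 → R4=(-2)-11=-13
ADD R5, 4 → R5=208+4=212
SUB R0, 1 → R0=11-1=10
CMP R0, 6  (cmp 10,6)
JGT L2: taken
LOAD R4, [R5] → R4=M[212]=12
XOR R4, 3 → R4=12^3=15
SUB R4, 11 → R4=15-11=4
ADD R5, 4 → R5=212+4=216
SUB R0, 1 → R0=10-1=9
CMP R0, 6  (cmp 9,6)
JGT L2: taken
LOAD R4, [R5] → R4=M[216]=22
XOR R4, 3 → R4=22^3=21
SUB R4, 11 → R4=21-11=10
ADD R5, 4 → R5=216+4=220
SUB R0, 1 → R0=9-1=8
CMP R0, 6  (cmp 8,6)
JGT L2: taken
LOAD R4, [R5] → R4=M[220]=22
XOR R4, 3 → R4=22^3=21
SUB R4, 11 → R4=21-11=10
ADD R5, 4 → R5=220+4=224
SUB R0, 1 → R0=8-1=7
CMP R0, 6  (cmp 7,6)
JGT L2: taken
LOAD R4, [R5] → R4=M[224]=1
XOR R4, 3 → R4=1^3=2
SUB R4, 11 → R4=2-11=-9
ADD R5, 4 → R5=224+4=228
SUB R0, 1 → R0=7-1=6
CMP R0, 6  (cmp 6,6)
JGT L2: not taken
STORE R4, [212] → M[212]=-9
halt.
Total executed instructions: 54.

54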